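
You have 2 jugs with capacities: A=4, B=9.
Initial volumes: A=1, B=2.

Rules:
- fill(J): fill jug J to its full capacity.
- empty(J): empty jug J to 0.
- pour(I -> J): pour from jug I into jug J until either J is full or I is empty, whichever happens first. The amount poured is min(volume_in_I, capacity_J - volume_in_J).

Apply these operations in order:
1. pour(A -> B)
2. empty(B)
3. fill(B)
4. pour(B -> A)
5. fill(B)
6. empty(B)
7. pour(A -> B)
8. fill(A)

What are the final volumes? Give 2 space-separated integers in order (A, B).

Step 1: pour(A -> B) -> (A=0 B=3)
Step 2: empty(B) -> (A=0 B=0)
Step 3: fill(B) -> (A=0 B=9)
Step 4: pour(B -> A) -> (A=4 B=5)
Step 5: fill(B) -> (A=4 B=9)
Step 6: empty(B) -> (A=4 B=0)
Step 7: pour(A -> B) -> (A=0 B=4)
Step 8: fill(A) -> (A=4 B=4)

Answer: 4 4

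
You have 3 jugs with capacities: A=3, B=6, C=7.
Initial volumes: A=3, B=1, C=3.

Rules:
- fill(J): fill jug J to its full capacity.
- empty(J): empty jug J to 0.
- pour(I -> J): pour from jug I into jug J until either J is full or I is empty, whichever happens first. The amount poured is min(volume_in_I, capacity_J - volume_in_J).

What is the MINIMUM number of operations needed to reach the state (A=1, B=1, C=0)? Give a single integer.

BFS from (A=3, B=1, C=3). One shortest path:
  1. empty(A) -> (A=0 B=1 C=3)
  2. fill(C) -> (A=0 B=1 C=7)
  3. pour(B -> A) -> (A=1 B=0 C=7)
  4. pour(C -> B) -> (A=1 B=6 C=1)
  5. empty(B) -> (A=1 B=0 C=1)
  6. pour(C -> B) -> (A=1 B=1 C=0)
Reached target in 6 moves.

Answer: 6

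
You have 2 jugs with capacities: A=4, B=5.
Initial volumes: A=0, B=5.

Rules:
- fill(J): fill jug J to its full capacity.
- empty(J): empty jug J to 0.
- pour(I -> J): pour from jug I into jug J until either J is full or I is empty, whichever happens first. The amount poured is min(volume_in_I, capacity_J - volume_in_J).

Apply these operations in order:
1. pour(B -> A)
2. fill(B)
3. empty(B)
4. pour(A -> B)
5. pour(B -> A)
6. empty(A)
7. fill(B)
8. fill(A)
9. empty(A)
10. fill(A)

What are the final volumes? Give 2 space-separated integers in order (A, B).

Answer: 4 5

Derivation:
Step 1: pour(B -> A) -> (A=4 B=1)
Step 2: fill(B) -> (A=4 B=5)
Step 3: empty(B) -> (A=4 B=0)
Step 4: pour(A -> B) -> (A=0 B=4)
Step 5: pour(B -> A) -> (A=4 B=0)
Step 6: empty(A) -> (A=0 B=0)
Step 7: fill(B) -> (A=0 B=5)
Step 8: fill(A) -> (A=4 B=5)
Step 9: empty(A) -> (A=0 B=5)
Step 10: fill(A) -> (A=4 B=5)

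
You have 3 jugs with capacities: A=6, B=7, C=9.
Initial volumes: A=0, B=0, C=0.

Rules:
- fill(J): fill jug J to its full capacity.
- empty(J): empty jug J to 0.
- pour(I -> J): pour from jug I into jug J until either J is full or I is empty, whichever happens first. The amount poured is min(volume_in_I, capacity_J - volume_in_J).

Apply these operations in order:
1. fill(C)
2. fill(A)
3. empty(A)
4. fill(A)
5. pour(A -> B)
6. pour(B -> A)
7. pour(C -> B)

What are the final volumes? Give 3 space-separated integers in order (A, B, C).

Step 1: fill(C) -> (A=0 B=0 C=9)
Step 2: fill(A) -> (A=6 B=0 C=9)
Step 3: empty(A) -> (A=0 B=0 C=9)
Step 4: fill(A) -> (A=6 B=0 C=9)
Step 5: pour(A -> B) -> (A=0 B=6 C=9)
Step 6: pour(B -> A) -> (A=6 B=0 C=9)
Step 7: pour(C -> B) -> (A=6 B=7 C=2)

Answer: 6 7 2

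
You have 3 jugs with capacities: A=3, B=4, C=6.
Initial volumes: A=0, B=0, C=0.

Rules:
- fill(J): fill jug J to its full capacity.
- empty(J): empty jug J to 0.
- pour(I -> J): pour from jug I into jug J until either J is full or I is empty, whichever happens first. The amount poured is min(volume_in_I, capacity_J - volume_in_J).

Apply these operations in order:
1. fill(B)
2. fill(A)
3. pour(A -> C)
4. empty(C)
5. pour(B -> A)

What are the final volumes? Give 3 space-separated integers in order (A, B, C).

Answer: 3 1 0

Derivation:
Step 1: fill(B) -> (A=0 B=4 C=0)
Step 2: fill(A) -> (A=3 B=4 C=0)
Step 3: pour(A -> C) -> (A=0 B=4 C=3)
Step 4: empty(C) -> (A=0 B=4 C=0)
Step 5: pour(B -> A) -> (A=3 B=1 C=0)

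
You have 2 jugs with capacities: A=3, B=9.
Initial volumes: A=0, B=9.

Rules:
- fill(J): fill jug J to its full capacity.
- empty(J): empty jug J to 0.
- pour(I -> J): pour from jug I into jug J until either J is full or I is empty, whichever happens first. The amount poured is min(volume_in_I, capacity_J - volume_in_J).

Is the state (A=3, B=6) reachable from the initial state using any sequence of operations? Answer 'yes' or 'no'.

Answer: yes

Derivation:
BFS from (A=0, B=9):
  1. pour(B -> A) -> (A=3 B=6)
Target reached → yes.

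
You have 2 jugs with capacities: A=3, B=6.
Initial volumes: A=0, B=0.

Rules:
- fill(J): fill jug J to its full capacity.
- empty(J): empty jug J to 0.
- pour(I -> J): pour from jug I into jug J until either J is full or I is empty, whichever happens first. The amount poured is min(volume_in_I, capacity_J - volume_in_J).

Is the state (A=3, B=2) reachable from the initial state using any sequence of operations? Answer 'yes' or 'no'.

Answer: no

Derivation:
BFS explored all 6 reachable states.
Reachable set includes: (0,0), (0,3), (0,6), (3,0), (3,3), (3,6)
Target (A=3, B=2) not in reachable set → no.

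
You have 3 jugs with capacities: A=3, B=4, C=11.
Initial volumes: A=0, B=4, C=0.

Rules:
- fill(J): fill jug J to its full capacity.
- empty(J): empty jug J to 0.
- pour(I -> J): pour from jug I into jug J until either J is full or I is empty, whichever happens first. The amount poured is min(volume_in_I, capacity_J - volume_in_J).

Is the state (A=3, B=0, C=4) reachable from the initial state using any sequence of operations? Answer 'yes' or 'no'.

BFS from (A=0, B=4, C=0):
  1. fill(A) -> (A=3 B=4 C=0)
  2. pour(B -> C) -> (A=3 B=0 C=4)
Target reached → yes.

Answer: yes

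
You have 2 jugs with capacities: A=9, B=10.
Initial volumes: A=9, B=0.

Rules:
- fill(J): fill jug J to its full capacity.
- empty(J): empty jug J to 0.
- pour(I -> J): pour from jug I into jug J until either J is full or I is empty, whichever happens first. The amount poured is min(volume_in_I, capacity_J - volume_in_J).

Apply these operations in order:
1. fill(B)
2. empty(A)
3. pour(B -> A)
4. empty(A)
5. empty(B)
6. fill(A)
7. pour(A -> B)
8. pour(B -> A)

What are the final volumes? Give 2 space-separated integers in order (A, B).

Step 1: fill(B) -> (A=9 B=10)
Step 2: empty(A) -> (A=0 B=10)
Step 3: pour(B -> A) -> (A=9 B=1)
Step 4: empty(A) -> (A=0 B=1)
Step 5: empty(B) -> (A=0 B=0)
Step 6: fill(A) -> (A=9 B=0)
Step 7: pour(A -> B) -> (A=0 B=9)
Step 8: pour(B -> A) -> (A=9 B=0)

Answer: 9 0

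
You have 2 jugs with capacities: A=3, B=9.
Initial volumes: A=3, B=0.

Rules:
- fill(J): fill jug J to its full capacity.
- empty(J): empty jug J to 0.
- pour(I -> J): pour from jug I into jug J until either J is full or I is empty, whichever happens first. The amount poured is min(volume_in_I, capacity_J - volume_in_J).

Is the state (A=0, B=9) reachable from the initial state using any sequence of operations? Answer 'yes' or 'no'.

Answer: yes

Derivation:
BFS from (A=3, B=0):
  1. empty(A) -> (A=0 B=0)
  2. fill(B) -> (A=0 B=9)
Target reached → yes.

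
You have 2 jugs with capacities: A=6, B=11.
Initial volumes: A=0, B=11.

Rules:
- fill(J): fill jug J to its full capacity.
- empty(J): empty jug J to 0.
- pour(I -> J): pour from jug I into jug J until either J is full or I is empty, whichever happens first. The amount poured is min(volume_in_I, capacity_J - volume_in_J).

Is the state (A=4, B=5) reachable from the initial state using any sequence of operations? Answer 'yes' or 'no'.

BFS explored all 34 reachable states.
Reachable set includes: (0,0), (0,1), (0,2), (0,3), (0,4), (0,5), (0,6), (0,7), (0,8), (0,9), (0,10), (0,11) ...
Target (A=4, B=5) not in reachable set → no.

Answer: no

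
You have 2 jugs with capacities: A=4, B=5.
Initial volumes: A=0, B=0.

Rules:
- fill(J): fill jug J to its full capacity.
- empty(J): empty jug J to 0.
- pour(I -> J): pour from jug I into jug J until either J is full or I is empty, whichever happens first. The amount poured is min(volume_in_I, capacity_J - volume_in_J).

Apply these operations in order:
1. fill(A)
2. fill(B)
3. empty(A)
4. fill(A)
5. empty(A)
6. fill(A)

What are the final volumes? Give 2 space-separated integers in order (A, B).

Step 1: fill(A) -> (A=4 B=0)
Step 2: fill(B) -> (A=4 B=5)
Step 3: empty(A) -> (A=0 B=5)
Step 4: fill(A) -> (A=4 B=5)
Step 5: empty(A) -> (A=0 B=5)
Step 6: fill(A) -> (A=4 B=5)

Answer: 4 5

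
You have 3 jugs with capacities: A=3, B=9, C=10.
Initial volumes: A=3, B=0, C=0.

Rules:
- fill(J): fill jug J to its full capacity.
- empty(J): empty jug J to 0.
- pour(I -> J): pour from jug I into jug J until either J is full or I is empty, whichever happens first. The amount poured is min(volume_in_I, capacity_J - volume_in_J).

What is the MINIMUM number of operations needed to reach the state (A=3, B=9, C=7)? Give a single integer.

Answer: 4

Derivation:
BFS from (A=3, B=0, C=0). One shortest path:
  1. empty(A) -> (A=0 B=0 C=0)
  2. fill(B) -> (A=0 B=9 C=0)
  3. fill(C) -> (A=0 B=9 C=10)
  4. pour(C -> A) -> (A=3 B=9 C=7)
Reached target in 4 moves.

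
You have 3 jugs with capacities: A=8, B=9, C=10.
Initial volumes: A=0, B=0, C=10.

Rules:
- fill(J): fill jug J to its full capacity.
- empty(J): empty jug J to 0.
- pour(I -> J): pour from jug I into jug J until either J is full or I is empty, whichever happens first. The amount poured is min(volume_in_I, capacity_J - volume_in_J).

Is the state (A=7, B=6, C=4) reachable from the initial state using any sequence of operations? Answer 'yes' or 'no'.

BFS explored all 486 reachable states.
Reachable set includes: (0,0,0), (0,0,1), (0,0,2), (0,0,3), (0,0,4), (0,0,5), (0,0,6), (0,0,7), (0,0,8), (0,0,9), (0,0,10), (0,1,0) ...
Target (A=7, B=6, C=4) not in reachable set → no.

Answer: no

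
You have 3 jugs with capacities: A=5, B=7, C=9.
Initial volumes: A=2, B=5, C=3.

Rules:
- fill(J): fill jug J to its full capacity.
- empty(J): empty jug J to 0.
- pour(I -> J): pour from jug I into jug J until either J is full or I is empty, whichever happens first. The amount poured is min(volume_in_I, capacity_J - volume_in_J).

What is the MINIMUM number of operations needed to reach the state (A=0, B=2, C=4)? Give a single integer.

BFS from (A=2, B=5, C=3). One shortest path:
  1. empty(B) -> (A=2 B=0 C=3)
  2. fill(C) -> (A=2 B=0 C=9)
  3. pour(A -> B) -> (A=0 B=2 C=9)
  4. pour(C -> A) -> (A=5 B=2 C=4)
  5. empty(A) -> (A=0 B=2 C=4)
Reached target in 5 moves.

Answer: 5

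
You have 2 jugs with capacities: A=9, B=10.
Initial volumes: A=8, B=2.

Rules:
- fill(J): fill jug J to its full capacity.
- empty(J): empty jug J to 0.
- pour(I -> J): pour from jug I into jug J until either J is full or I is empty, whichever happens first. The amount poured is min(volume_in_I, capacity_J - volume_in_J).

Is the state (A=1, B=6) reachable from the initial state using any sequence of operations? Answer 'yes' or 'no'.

BFS explored all 39 reachable states.
Reachable set includes: (0,0), (0,1), (0,2), (0,3), (0,4), (0,5), (0,6), (0,7), (0,8), (0,9), (0,10), (1,0) ...
Target (A=1, B=6) not in reachable set → no.

Answer: no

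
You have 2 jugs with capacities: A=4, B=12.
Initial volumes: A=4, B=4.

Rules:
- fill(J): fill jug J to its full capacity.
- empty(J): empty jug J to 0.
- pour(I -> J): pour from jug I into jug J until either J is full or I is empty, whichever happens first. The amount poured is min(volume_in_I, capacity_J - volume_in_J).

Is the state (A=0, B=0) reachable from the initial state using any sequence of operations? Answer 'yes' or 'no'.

BFS from (A=4, B=4):
  1. empty(A) -> (A=0 B=4)
  2. empty(B) -> (A=0 B=0)
Target reached → yes.

Answer: yes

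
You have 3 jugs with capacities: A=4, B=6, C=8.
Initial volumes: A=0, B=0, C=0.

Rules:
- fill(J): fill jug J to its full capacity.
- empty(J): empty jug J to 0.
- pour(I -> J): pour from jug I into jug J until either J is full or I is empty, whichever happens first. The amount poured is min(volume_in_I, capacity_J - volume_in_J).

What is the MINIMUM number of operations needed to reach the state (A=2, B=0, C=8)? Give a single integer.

BFS from (A=0, B=0, C=0). One shortest path:
  1. fill(A) -> (A=4 B=0 C=0)
  2. fill(B) -> (A=4 B=6 C=0)
  3. pour(B -> C) -> (A=4 B=0 C=6)
  4. pour(A -> C) -> (A=2 B=0 C=8)
Reached target in 4 moves.

Answer: 4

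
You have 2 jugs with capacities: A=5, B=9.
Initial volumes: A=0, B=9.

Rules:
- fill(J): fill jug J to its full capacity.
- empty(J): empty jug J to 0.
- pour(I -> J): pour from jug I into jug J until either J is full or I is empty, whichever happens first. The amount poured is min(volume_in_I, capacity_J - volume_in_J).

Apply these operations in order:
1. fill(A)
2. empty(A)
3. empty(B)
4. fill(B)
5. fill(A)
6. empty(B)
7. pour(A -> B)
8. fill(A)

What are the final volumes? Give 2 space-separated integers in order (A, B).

Step 1: fill(A) -> (A=5 B=9)
Step 2: empty(A) -> (A=0 B=9)
Step 3: empty(B) -> (A=0 B=0)
Step 4: fill(B) -> (A=0 B=9)
Step 5: fill(A) -> (A=5 B=9)
Step 6: empty(B) -> (A=5 B=0)
Step 7: pour(A -> B) -> (A=0 B=5)
Step 8: fill(A) -> (A=5 B=5)

Answer: 5 5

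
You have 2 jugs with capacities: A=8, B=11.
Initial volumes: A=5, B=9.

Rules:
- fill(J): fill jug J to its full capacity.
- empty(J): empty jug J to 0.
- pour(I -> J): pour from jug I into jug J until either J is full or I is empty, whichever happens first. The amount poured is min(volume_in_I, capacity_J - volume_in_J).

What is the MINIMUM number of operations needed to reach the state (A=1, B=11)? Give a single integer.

Answer: 5

Derivation:
BFS from (A=5, B=9). One shortest path:
  1. empty(A) -> (A=0 B=9)
  2. pour(B -> A) -> (A=8 B=1)
  3. empty(A) -> (A=0 B=1)
  4. pour(B -> A) -> (A=1 B=0)
  5. fill(B) -> (A=1 B=11)
Reached target in 5 moves.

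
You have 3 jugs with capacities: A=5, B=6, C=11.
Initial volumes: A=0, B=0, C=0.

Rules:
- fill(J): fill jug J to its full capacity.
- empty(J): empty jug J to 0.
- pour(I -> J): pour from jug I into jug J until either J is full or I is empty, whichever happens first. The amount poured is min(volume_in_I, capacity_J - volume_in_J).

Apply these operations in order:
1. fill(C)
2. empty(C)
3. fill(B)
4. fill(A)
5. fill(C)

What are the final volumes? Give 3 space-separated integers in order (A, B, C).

Answer: 5 6 11

Derivation:
Step 1: fill(C) -> (A=0 B=0 C=11)
Step 2: empty(C) -> (A=0 B=0 C=0)
Step 3: fill(B) -> (A=0 B=6 C=0)
Step 4: fill(A) -> (A=5 B=6 C=0)
Step 5: fill(C) -> (A=5 B=6 C=11)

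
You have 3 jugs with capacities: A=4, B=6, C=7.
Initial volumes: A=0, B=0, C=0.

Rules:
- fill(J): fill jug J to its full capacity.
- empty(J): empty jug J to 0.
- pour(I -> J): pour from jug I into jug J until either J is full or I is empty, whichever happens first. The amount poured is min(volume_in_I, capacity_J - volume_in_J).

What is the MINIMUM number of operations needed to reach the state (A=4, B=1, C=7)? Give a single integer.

BFS from (A=0, B=0, C=0). One shortest path:
  1. fill(B) -> (A=0 B=6 C=0)
  2. pour(B -> A) -> (A=4 B=2 C=0)
  3. pour(B -> C) -> (A=4 B=0 C=2)
  4. fill(B) -> (A=4 B=6 C=2)
  5. pour(B -> C) -> (A=4 B=1 C=7)
Reached target in 5 moves.

Answer: 5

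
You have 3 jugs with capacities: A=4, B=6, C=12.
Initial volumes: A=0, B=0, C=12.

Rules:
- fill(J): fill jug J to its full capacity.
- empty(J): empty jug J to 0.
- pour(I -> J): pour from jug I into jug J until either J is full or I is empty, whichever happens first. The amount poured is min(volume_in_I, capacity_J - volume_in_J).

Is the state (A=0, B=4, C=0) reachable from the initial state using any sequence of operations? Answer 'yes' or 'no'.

BFS from (A=0, B=0, C=12):
  1. fill(A) -> (A=4 B=0 C=12)
  2. empty(C) -> (A=4 B=0 C=0)
  3. pour(A -> B) -> (A=0 B=4 C=0)
Target reached → yes.

Answer: yes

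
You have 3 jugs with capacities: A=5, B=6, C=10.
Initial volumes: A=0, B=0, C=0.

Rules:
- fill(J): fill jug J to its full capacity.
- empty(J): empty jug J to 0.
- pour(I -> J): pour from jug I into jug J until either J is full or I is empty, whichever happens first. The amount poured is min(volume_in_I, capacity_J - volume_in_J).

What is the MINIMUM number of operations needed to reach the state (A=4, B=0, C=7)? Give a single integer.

Answer: 7

Derivation:
BFS from (A=0, B=0, C=0). One shortest path:
  1. fill(A) -> (A=5 B=0 C=0)
  2. fill(B) -> (A=5 B=6 C=0)
  3. pour(B -> C) -> (A=5 B=0 C=6)
  4. pour(A -> B) -> (A=0 B=5 C=6)
  5. pour(C -> A) -> (A=5 B=5 C=1)
  6. pour(A -> B) -> (A=4 B=6 C=1)
  7. pour(B -> C) -> (A=4 B=0 C=7)
Reached target in 7 moves.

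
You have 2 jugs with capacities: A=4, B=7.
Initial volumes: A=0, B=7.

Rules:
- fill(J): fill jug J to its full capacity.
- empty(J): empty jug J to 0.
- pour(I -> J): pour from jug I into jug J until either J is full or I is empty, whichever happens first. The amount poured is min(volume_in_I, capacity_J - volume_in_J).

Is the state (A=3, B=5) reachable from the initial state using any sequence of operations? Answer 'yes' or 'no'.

BFS explored all 22 reachable states.
Reachable set includes: (0,0), (0,1), (0,2), (0,3), (0,4), (0,5), (0,6), (0,7), (1,0), (1,7), (2,0), (2,7) ...
Target (A=3, B=5) not in reachable set → no.

Answer: no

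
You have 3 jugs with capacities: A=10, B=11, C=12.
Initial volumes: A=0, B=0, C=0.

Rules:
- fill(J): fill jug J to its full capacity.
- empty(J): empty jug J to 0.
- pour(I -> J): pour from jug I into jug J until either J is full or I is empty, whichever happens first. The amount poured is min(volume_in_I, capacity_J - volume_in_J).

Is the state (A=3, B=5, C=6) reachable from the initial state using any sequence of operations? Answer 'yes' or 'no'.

BFS explored all 726 reachable states.
Reachable set includes: (0,0,0), (0,0,1), (0,0,2), (0,0,3), (0,0,4), (0,0,5), (0,0,6), (0,0,7), (0,0,8), (0,0,9), (0,0,10), (0,0,11) ...
Target (A=3, B=5, C=6) not in reachable set → no.

Answer: no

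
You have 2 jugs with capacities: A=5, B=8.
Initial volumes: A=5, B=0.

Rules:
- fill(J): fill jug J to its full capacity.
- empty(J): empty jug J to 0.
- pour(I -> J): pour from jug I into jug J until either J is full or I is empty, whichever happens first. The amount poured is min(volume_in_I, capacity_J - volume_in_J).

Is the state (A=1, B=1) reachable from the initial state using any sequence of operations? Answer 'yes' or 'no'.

Answer: no

Derivation:
BFS explored all 26 reachable states.
Reachable set includes: (0,0), (0,1), (0,2), (0,3), (0,4), (0,5), (0,6), (0,7), (0,8), (1,0), (1,8), (2,0) ...
Target (A=1, B=1) not in reachable set → no.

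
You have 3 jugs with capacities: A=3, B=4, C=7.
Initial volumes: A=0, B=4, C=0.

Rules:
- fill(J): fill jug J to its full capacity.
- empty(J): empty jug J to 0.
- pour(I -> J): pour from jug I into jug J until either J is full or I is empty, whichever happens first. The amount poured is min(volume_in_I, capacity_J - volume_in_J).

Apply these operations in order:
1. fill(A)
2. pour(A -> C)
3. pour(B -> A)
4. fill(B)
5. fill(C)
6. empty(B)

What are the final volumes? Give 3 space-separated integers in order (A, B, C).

Answer: 3 0 7

Derivation:
Step 1: fill(A) -> (A=3 B=4 C=0)
Step 2: pour(A -> C) -> (A=0 B=4 C=3)
Step 3: pour(B -> A) -> (A=3 B=1 C=3)
Step 4: fill(B) -> (A=3 B=4 C=3)
Step 5: fill(C) -> (A=3 B=4 C=7)
Step 6: empty(B) -> (A=3 B=0 C=7)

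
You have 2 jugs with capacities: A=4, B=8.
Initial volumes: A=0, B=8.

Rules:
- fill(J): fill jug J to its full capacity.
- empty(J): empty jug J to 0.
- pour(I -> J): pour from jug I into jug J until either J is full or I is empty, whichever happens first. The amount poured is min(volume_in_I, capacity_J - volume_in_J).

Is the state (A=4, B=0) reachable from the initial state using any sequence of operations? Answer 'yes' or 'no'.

Answer: yes

Derivation:
BFS from (A=0, B=8):
  1. fill(A) -> (A=4 B=8)
  2. empty(B) -> (A=4 B=0)
Target reached → yes.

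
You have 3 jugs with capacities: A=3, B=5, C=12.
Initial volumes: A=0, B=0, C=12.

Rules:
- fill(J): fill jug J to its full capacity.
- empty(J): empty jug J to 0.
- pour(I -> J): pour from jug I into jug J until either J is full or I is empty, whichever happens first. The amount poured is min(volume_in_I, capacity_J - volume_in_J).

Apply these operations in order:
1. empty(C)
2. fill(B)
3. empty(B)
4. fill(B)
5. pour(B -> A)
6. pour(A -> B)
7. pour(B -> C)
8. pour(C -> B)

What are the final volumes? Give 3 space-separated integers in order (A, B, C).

Answer: 0 5 0

Derivation:
Step 1: empty(C) -> (A=0 B=0 C=0)
Step 2: fill(B) -> (A=0 B=5 C=0)
Step 3: empty(B) -> (A=0 B=0 C=0)
Step 4: fill(B) -> (A=0 B=5 C=0)
Step 5: pour(B -> A) -> (A=3 B=2 C=0)
Step 6: pour(A -> B) -> (A=0 B=5 C=0)
Step 7: pour(B -> C) -> (A=0 B=0 C=5)
Step 8: pour(C -> B) -> (A=0 B=5 C=0)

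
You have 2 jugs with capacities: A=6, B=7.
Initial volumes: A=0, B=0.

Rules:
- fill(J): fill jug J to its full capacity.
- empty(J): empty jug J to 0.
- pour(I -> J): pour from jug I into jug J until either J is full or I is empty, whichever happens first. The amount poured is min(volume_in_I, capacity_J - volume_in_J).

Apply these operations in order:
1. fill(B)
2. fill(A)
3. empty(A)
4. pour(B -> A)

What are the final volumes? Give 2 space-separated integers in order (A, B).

Step 1: fill(B) -> (A=0 B=7)
Step 2: fill(A) -> (A=6 B=7)
Step 3: empty(A) -> (A=0 B=7)
Step 4: pour(B -> A) -> (A=6 B=1)

Answer: 6 1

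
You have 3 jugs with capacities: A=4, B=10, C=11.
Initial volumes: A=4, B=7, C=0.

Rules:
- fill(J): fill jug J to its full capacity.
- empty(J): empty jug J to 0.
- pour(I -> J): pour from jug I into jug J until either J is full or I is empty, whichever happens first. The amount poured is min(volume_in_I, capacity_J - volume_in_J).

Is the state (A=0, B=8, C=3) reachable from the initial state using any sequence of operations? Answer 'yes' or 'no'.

Answer: yes

Derivation:
BFS from (A=4, B=7, C=0):
  1. pour(B -> C) -> (A=4 B=0 C=7)
  2. pour(A -> B) -> (A=0 B=4 C=7)
  3. pour(C -> A) -> (A=4 B=4 C=3)
  4. pour(A -> B) -> (A=0 B=8 C=3)
Target reached → yes.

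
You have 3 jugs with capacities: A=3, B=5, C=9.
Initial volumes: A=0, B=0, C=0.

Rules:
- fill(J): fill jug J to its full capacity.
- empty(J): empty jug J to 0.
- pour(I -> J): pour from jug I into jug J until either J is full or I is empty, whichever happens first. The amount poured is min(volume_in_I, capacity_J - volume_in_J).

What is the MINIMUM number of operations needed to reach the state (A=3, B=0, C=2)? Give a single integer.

BFS from (A=0, B=0, C=0). One shortest path:
  1. fill(B) -> (A=0 B=5 C=0)
  2. pour(B -> A) -> (A=3 B=2 C=0)
  3. pour(B -> C) -> (A=3 B=0 C=2)
Reached target in 3 moves.

Answer: 3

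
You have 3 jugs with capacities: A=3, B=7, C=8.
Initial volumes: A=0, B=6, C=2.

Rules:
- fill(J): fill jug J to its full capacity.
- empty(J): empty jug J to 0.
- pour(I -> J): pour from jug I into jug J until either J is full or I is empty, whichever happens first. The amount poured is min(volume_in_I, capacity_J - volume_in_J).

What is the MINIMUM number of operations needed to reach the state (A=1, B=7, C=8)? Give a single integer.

Answer: 3

Derivation:
BFS from (A=0, B=6, C=2). One shortest path:
  1. pour(C -> A) -> (A=2 B=6 C=0)
  2. fill(C) -> (A=2 B=6 C=8)
  3. pour(A -> B) -> (A=1 B=7 C=8)
Reached target in 3 moves.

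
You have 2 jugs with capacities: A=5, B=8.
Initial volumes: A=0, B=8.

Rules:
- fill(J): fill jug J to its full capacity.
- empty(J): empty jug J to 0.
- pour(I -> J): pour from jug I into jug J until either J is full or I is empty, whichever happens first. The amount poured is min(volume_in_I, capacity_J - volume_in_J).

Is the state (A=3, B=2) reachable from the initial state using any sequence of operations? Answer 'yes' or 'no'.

Answer: no

Derivation:
BFS explored all 26 reachable states.
Reachable set includes: (0,0), (0,1), (0,2), (0,3), (0,4), (0,5), (0,6), (0,7), (0,8), (1,0), (1,8), (2,0) ...
Target (A=3, B=2) not in reachable set → no.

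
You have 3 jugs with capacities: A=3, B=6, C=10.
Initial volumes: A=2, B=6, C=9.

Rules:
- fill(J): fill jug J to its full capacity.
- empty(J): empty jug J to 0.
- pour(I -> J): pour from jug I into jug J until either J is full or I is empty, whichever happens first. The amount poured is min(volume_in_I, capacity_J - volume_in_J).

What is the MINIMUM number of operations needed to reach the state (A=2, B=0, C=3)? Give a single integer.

Answer: 3

Derivation:
BFS from (A=2, B=6, C=9). One shortest path:
  1. empty(B) -> (A=2 B=0 C=9)
  2. pour(C -> B) -> (A=2 B=6 C=3)
  3. empty(B) -> (A=2 B=0 C=3)
Reached target in 3 moves.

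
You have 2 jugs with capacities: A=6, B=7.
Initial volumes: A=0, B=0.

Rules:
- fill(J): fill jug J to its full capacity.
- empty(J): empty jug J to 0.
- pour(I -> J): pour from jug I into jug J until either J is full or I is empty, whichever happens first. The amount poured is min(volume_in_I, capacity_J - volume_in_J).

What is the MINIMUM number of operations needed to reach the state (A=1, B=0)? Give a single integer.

BFS from (A=0, B=0). One shortest path:
  1. fill(B) -> (A=0 B=7)
  2. pour(B -> A) -> (A=6 B=1)
  3. empty(A) -> (A=0 B=1)
  4. pour(B -> A) -> (A=1 B=0)
Reached target in 4 moves.

Answer: 4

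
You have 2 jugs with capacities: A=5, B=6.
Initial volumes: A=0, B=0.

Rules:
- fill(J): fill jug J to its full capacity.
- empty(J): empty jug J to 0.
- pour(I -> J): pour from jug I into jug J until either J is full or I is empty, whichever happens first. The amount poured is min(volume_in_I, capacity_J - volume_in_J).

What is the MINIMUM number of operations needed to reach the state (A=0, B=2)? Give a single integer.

BFS from (A=0, B=0). One shortest path:
  1. fill(B) -> (A=0 B=6)
  2. pour(B -> A) -> (A=5 B=1)
  3. empty(A) -> (A=0 B=1)
  4. pour(B -> A) -> (A=1 B=0)
  5. fill(B) -> (A=1 B=6)
  6. pour(B -> A) -> (A=5 B=2)
  7. empty(A) -> (A=0 B=2)
Reached target in 7 moves.

Answer: 7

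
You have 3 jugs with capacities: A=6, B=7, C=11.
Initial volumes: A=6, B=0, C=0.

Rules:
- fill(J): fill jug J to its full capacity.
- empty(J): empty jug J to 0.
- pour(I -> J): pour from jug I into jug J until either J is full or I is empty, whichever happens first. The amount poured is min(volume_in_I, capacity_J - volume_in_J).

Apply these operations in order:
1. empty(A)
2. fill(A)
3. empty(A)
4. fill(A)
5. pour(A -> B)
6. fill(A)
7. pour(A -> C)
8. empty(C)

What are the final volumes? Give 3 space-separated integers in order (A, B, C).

Answer: 0 6 0

Derivation:
Step 1: empty(A) -> (A=0 B=0 C=0)
Step 2: fill(A) -> (A=6 B=0 C=0)
Step 3: empty(A) -> (A=0 B=0 C=0)
Step 4: fill(A) -> (A=6 B=0 C=0)
Step 5: pour(A -> B) -> (A=0 B=6 C=0)
Step 6: fill(A) -> (A=6 B=6 C=0)
Step 7: pour(A -> C) -> (A=0 B=6 C=6)
Step 8: empty(C) -> (A=0 B=6 C=0)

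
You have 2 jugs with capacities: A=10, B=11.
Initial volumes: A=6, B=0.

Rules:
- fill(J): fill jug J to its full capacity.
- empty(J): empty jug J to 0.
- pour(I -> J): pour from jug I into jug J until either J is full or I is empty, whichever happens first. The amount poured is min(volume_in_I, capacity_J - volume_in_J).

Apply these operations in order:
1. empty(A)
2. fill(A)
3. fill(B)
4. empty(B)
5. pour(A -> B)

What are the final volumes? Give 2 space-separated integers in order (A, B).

Step 1: empty(A) -> (A=0 B=0)
Step 2: fill(A) -> (A=10 B=0)
Step 3: fill(B) -> (A=10 B=11)
Step 4: empty(B) -> (A=10 B=0)
Step 5: pour(A -> B) -> (A=0 B=10)

Answer: 0 10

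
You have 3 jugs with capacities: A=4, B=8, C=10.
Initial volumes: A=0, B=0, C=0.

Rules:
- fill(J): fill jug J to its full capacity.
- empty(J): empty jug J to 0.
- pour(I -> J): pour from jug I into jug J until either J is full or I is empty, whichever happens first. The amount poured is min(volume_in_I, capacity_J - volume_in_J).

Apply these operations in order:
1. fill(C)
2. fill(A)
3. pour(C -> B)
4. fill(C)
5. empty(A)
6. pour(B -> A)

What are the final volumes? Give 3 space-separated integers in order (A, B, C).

Answer: 4 4 10

Derivation:
Step 1: fill(C) -> (A=0 B=0 C=10)
Step 2: fill(A) -> (A=4 B=0 C=10)
Step 3: pour(C -> B) -> (A=4 B=8 C=2)
Step 4: fill(C) -> (A=4 B=8 C=10)
Step 5: empty(A) -> (A=0 B=8 C=10)
Step 6: pour(B -> A) -> (A=4 B=4 C=10)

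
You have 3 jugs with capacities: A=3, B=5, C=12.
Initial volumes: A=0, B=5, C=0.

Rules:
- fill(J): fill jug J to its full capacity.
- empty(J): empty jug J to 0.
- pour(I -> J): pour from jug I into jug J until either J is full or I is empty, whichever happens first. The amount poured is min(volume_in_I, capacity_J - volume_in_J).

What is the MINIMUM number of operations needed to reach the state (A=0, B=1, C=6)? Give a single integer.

Answer: 8

Derivation:
BFS from (A=0, B=5, C=0). One shortest path:
  1. empty(B) -> (A=0 B=0 C=0)
  2. fill(C) -> (A=0 B=0 C=12)
  3. pour(C -> A) -> (A=3 B=0 C=9)
  4. pour(A -> B) -> (A=0 B=3 C=9)
  5. pour(C -> A) -> (A=3 B=3 C=6)
  6. pour(A -> B) -> (A=1 B=5 C=6)
  7. empty(B) -> (A=1 B=0 C=6)
  8. pour(A -> B) -> (A=0 B=1 C=6)
Reached target in 8 moves.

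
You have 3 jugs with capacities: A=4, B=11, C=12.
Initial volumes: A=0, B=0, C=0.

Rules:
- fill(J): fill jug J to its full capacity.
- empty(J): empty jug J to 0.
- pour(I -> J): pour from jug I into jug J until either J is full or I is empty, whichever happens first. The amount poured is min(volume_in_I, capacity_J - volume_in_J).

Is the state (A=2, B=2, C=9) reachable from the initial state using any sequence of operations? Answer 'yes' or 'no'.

BFS explored all 450 reachable states.
Reachable set includes: (0,0,0), (0,0,1), (0,0,2), (0,0,3), (0,0,4), (0,0,5), (0,0,6), (0,0,7), (0,0,8), (0,0,9), (0,0,10), (0,0,11) ...
Target (A=2, B=2, C=9) not in reachable set → no.

Answer: no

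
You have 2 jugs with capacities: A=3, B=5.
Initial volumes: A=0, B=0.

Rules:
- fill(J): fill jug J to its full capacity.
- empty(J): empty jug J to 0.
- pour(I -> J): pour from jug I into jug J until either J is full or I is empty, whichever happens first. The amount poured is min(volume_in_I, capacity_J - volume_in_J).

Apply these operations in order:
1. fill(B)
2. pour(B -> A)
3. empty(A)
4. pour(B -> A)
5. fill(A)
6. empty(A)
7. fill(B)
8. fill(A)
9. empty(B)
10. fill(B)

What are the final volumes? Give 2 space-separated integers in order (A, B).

Step 1: fill(B) -> (A=0 B=5)
Step 2: pour(B -> A) -> (A=3 B=2)
Step 3: empty(A) -> (A=0 B=2)
Step 4: pour(B -> A) -> (A=2 B=0)
Step 5: fill(A) -> (A=3 B=0)
Step 6: empty(A) -> (A=0 B=0)
Step 7: fill(B) -> (A=0 B=5)
Step 8: fill(A) -> (A=3 B=5)
Step 9: empty(B) -> (A=3 B=0)
Step 10: fill(B) -> (A=3 B=5)

Answer: 3 5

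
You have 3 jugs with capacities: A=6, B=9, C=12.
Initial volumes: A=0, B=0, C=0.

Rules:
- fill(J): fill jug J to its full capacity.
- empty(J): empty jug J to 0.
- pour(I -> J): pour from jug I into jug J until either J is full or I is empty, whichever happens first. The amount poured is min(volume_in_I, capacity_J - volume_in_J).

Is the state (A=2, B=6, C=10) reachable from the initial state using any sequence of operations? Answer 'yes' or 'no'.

BFS explored all 54 reachable states.
Reachable set includes: (0,0,0), (0,0,3), (0,0,6), (0,0,9), (0,0,12), (0,3,0), (0,3,3), (0,3,6), (0,3,9), (0,3,12), (0,6,0), (0,6,3) ...
Target (A=2, B=6, C=10) not in reachable set → no.

Answer: no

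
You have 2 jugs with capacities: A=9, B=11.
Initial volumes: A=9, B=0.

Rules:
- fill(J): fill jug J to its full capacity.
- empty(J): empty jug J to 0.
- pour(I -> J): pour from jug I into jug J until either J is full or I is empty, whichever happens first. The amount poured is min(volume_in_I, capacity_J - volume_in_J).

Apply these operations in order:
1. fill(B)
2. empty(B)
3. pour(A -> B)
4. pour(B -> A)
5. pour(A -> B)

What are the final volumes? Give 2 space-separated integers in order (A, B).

Answer: 0 9

Derivation:
Step 1: fill(B) -> (A=9 B=11)
Step 2: empty(B) -> (A=9 B=0)
Step 3: pour(A -> B) -> (A=0 B=9)
Step 4: pour(B -> A) -> (A=9 B=0)
Step 5: pour(A -> B) -> (A=0 B=9)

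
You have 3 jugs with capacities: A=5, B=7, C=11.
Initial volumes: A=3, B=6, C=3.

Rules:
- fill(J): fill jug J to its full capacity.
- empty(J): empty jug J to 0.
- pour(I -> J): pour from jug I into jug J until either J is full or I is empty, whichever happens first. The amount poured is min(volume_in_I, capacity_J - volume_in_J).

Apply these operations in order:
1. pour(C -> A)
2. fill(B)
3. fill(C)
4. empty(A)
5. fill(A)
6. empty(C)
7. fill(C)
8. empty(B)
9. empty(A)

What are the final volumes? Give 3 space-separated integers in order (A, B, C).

Answer: 0 0 11

Derivation:
Step 1: pour(C -> A) -> (A=5 B=6 C=1)
Step 2: fill(B) -> (A=5 B=7 C=1)
Step 3: fill(C) -> (A=5 B=7 C=11)
Step 4: empty(A) -> (A=0 B=7 C=11)
Step 5: fill(A) -> (A=5 B=7 C=11)
Step 6: empty(C) -> (A=5 B=7 C=0)
Step 7: fill(C) -> (A=5 B=7 C=11)
Step 8: empty(B) -> (A=5 B=0 C=11)
Step 9: empty(A) -> (A=0 B=0 C=11)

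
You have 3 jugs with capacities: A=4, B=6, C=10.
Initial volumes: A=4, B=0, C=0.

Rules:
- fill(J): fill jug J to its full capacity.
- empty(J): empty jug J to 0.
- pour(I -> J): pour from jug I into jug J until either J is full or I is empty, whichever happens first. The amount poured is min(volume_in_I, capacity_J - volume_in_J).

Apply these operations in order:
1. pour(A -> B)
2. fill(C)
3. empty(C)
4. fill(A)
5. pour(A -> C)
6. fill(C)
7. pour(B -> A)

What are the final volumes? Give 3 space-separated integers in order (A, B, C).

Answer: 4 0 10

Derivation:
Step 1: pour(A -> B) -> (A=0 B=4 C=0)
Step 2: fill(C) -> (A=0 B=4 C=10)
Step 3: empty(C) -> (A=0 B=4 C=0)
Step 4: fill(A) -> (A=4 B=4 C=0)
Step 5: pour(A -> C) -> (A=0 B=4 C=4)
Step 6: fill(C) -> (A=0 B=4 C=10)
Step 7: pour(B -> A) -> (A=4 B=0 C=10)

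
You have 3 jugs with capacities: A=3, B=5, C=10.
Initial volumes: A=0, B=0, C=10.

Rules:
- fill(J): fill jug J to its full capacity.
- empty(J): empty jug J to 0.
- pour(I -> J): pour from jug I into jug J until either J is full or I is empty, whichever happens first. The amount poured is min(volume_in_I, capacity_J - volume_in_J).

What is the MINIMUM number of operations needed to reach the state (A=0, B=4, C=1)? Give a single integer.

BFS from (A=0, B=0, C=10). One shortest path:
  1. pour(C -> A) -> (A=3 B=0 C=7)
  2. pour(A -> B) -> (A=0 B=3 C=7)
  3. pour(C -> A) -> (A=3 B=3 C=4)
  4. pour(A -> B) -> (A=1 B=5 C=4)
  5. empty(B) -> (A=1 B=0 C=4)
  6. pour(C -> B) -> (A=1 B=4 C=0)
  7. pour(A -> C) -> (A=0 B=4 C=1)
Reached target in 7 moves.

Answer: 7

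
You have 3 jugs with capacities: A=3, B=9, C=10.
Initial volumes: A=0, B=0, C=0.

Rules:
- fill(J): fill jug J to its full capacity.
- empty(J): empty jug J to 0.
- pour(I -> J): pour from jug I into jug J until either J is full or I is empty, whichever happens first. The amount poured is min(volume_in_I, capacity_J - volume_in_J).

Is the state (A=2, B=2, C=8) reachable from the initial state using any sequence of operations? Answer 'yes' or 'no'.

Answer: no

Derivation:
BFS explored all 296 reachable states.
Reachable set includes: (0,0,0), (0,0,1), (0,0,2), (0,0,3), (0,0,4), (0,0,5), (0,0,6), (0,0,7), (0,0,8), (0,0,9), (0,0,10), (0,1,0) ...
Target (A=2, B=2, C=8) not in reachable set → no.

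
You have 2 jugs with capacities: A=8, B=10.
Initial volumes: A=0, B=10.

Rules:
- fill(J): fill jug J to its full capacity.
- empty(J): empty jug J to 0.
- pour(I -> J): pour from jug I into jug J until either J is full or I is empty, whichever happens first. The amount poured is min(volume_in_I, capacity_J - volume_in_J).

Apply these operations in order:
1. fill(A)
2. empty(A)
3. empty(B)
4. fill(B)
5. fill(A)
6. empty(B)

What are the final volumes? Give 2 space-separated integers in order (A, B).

Step 1: fill(A) -> (A=8 B=10)
Step 2: empty(A) -> (A=0 B=10)
Step 3: empty(B) -> (A=0 B=0)
Step 4: fill(B) -> (A=0 B=10)
Step 5: fill(A) -> (A=8 B=10)
Step 6: empty(B) -> (A=8 B=0)

Answer: 8 0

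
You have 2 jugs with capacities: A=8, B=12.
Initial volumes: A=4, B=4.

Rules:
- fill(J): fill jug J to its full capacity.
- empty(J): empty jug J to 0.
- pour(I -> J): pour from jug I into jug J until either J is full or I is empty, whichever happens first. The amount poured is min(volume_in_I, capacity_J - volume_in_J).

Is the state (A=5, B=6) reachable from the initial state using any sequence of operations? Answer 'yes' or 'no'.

BFS explored all 11 reachable states.
Reachable set includes: (0,0), (0,4), (0,8), (0,12), (4,0), (4,4), (4,12), (8,0), (8,4), (8,8), (8,12)
Target (A=5, B=6) not in reachable set → no.

Answer: no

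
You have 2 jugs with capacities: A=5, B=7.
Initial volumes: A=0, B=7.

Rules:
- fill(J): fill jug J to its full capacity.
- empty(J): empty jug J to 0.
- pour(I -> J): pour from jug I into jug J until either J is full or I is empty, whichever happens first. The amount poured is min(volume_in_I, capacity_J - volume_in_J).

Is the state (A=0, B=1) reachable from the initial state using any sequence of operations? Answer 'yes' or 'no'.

BFS from (A=0, B=7):
  1. fill(A) -> (A=5 B=7)
  2. empty(B) -> (A=5 B=0)
  3. pour(A -> B) -> (A=0 B=5)
  4. fill(A) -> (A=5 B=5)
  5. pour(A -> B) -> (A=3 B=7)
  6. empty(B) -> (A=3 B=0)
  7. pour(A -> B) -> (A=0 B=3)
  8. fill(A) -> (A=5 B=3)
  9. pour(A -> B) -> (A=1 B=7)
  10. empty(B) -> (A=1 B=0)
  11. pour(A -> B) -> (A=0 B=1)
Target reached → yes.

Answer: yes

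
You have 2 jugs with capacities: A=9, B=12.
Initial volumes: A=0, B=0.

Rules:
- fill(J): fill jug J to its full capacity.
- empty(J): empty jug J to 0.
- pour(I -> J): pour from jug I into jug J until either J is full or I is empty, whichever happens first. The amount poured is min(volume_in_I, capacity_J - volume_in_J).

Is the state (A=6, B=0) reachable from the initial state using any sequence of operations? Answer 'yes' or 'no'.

BFS from (A=0, B=0):
  1. fill(A) -> (A=9 B=0)
  2. pour(A -> B) -> (A=0 B=9)
  3. fill(A) -> (A=9 B=9)
  4. pour(A -> B) -> (A=6 B=12)
  5. empty(B) -> (A=6 B=0)
Target reached → yes.

Answer: yes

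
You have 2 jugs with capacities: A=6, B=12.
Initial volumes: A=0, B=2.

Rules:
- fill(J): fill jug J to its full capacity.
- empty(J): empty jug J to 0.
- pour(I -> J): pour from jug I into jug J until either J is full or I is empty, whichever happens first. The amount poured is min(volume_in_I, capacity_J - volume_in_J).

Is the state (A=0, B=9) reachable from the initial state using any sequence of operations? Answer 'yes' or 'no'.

Answer: no

Derivation:
BFS explored all 12 reachable states.
Reachable set includes: (0,0), (0,2), (0,6), (0,8), (0,12), (2,0), (2,12), (6,0), (6,2), (6,6), (6,8), (6,12)
Target (A=0, B=9) not in reachable set → no.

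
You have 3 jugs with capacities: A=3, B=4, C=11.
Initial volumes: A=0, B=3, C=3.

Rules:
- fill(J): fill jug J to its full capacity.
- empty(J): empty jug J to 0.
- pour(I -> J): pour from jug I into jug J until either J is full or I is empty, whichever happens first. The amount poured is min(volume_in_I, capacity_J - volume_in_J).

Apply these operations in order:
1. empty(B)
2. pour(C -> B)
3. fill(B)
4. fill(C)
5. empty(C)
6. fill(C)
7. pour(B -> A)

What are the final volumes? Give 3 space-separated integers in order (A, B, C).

Step 1: empty(B) -> (A=0 B=0 C=3)
Step 2: pour(C -> B) -> (A=0 B=3 C=0)
Step 3: fill(B) -> (A=0 B=4 C=0)
Step 4: fill(C) -> (A=0 B=4 C=11)
Step 5: empty(C) -> (A=0 B=4 C=0)
Step 6: fill(C) -> (A=0 B=4 C=11)
Step 7: pour(B -> A) -> (A=3 B=1 C=11)

Answer: 3 1 11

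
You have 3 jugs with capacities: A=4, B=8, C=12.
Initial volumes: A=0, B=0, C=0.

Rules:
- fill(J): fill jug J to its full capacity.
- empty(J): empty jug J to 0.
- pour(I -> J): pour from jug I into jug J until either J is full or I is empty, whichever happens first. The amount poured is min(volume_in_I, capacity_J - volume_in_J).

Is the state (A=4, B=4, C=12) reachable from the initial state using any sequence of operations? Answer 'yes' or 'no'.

BFS from (A=0, B=0, C=0):
  1. fill(B) -> (A=0 B=8 C=0)
  2. fill(C) -> (A=0 B=8 C=12)
  3. pour(B -> A) -> (A=4 B=4 C=12)
Target reached → yes.

Answer: yes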